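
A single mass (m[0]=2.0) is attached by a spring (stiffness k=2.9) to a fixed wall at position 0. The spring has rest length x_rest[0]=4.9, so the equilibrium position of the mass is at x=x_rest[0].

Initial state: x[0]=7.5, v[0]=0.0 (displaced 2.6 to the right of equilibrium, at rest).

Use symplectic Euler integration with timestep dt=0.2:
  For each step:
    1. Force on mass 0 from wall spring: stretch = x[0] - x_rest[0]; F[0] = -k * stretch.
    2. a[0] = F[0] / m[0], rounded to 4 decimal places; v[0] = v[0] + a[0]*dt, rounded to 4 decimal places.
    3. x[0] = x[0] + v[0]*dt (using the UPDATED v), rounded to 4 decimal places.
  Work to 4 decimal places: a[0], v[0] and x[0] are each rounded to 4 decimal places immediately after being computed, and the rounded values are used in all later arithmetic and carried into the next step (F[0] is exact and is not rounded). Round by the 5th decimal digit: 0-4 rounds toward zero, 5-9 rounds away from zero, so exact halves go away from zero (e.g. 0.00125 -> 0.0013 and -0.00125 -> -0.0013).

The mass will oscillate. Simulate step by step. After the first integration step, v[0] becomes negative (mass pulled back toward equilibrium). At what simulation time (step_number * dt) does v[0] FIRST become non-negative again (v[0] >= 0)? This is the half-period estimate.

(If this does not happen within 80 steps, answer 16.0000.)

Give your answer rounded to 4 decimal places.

Answer: 2.8000

Derivation:
Step 0: x=[7.5000] v=[0.0000]
Step 1: x=[7.3492] v=[-0.7540]
Step 2: x=[7.0563] v=[-1.4643]
Step 3: x=[6.6384] v=[-2.0896]
Step 4: x=[6.1197] v=[-2.5937]
Step 5: x=[5.5302] v=[-2.9474]
Step 6: x=[4.9042] v=[-3.1302]
Step 7: x=[4.2779] v=[-3.1314]
Step 8: x=[3.6877] v=[-2.9510]
Step 9: x=[3.1678] v=[-2.5994]
Step 10: x=[2.7484] v=[-2.0971]
Step 11: x=[2.4538] v=[-1.4731]
Step 12: x=[2.3011] v=[-0.7637]
Step 13: x=[2.2991] v=[-0.0100]
Step 14: x=[2.4480] v=[0.7443]
First v>=0 after going negative at step 14, time=2.8000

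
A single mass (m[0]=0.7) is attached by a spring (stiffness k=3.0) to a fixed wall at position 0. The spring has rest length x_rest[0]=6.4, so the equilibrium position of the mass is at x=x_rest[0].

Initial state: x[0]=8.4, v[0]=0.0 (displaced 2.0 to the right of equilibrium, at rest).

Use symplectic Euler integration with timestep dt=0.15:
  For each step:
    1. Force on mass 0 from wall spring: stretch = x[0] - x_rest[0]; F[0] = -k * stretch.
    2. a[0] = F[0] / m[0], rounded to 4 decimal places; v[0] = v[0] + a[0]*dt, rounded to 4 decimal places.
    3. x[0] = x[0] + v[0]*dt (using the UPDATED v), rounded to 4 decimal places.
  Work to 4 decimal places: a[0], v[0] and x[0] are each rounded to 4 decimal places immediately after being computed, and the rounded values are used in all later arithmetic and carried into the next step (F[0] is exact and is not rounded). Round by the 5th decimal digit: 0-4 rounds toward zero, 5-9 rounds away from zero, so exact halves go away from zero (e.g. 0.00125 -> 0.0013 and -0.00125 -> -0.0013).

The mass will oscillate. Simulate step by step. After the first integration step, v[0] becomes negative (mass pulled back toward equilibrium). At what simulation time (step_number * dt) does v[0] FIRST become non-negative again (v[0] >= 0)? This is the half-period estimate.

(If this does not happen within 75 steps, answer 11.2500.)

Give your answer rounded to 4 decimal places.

Step 0: x=[8.4000] v=[0.0000]
Step 1: x=[8.2071] v=[-1.2857]
Step 2: x=[7.8400] v=[-2.4474]
Step 3: x=[7.3340] v=[-3.3731]
Step 4: x=[6.7380] v=[-3.9735]
Step 5: x=[6.1094] v=[-4.1908]
Step 6: x=[5.5088] v=[-4.0040]
Step 7: x=[4.9941] v=[-3.4311]
Step 8: x=[4.6150] v=[-2.5273]
Step 9: x=[4.4080] v=[-1.3798]
Step 10: x=[4.3931] v=[-0.0992]
Step 11: x=[4.5718] v=[1.1910]
First v>=0 after going negative at step 11, time=1.6500

Answer: 1.6500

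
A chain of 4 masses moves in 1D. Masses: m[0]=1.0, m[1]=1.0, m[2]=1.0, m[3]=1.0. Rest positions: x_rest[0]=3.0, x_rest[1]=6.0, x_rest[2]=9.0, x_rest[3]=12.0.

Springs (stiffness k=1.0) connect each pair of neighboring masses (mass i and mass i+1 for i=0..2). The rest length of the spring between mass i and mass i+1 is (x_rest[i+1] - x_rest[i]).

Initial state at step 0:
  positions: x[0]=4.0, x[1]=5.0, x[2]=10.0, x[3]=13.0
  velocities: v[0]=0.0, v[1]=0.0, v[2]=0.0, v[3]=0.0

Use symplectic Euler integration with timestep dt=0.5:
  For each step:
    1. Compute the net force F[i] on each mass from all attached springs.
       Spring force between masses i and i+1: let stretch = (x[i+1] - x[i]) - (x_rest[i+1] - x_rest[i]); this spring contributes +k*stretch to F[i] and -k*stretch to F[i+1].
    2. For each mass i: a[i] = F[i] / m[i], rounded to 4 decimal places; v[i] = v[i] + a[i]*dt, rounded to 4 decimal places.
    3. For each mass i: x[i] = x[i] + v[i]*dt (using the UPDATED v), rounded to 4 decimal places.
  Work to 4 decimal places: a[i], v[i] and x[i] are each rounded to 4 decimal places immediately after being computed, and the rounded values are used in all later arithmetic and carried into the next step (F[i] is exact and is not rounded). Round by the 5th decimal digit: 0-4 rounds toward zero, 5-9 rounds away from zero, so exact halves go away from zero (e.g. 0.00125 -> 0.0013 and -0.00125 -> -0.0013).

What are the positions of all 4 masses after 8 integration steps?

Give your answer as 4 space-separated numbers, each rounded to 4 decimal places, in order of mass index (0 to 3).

Answer: 4.2653 6.4117 8.5302 12.7937

Derivation:
Step 0: x=[4.0000 5.0000 10.0000 13.0000] v=[0.0000 0.0000 0.0000 0.0000]
Step 1: x=[3.5000 6.0000 9.5000 13.0000] v=[-1.0000 2.0000 -1.0000 0.0000]
Step 2: x=[2.8750 7.2500 9.0000 12.8750] v=[-1.2500 2.5000 -1.0000 -0.2500]
Step 3: x=[2.5938 7.8438 9.0313 12.5313] v=[-0.5625 1.1875 0.0625 -0.6875]
Step 4: x=[2.8751 7.4219 9.6407 12.0626] v=[0.5625 -0.8438 1.2188 -0.9375]
Step 5: x=[3.5431 6.4180 10.3009 11.7384] v=[1.3359 -2.0078 1.3204 -0.6485]
Step 6: x=[4.1798 5.6661 10.3498 11.8048] v=[1.2734 -1.5038 0.0977 0.1328]
Step 7: x=[4.4381 5.7136 9.5915 12.2575] v=[0.5166 0.0949 -1.5167 0.9053]
Step 8: x=[4.2653 6.4117 8.5302 12.7937] v=[-0.3457 1.3961 -2.1227 1.0723]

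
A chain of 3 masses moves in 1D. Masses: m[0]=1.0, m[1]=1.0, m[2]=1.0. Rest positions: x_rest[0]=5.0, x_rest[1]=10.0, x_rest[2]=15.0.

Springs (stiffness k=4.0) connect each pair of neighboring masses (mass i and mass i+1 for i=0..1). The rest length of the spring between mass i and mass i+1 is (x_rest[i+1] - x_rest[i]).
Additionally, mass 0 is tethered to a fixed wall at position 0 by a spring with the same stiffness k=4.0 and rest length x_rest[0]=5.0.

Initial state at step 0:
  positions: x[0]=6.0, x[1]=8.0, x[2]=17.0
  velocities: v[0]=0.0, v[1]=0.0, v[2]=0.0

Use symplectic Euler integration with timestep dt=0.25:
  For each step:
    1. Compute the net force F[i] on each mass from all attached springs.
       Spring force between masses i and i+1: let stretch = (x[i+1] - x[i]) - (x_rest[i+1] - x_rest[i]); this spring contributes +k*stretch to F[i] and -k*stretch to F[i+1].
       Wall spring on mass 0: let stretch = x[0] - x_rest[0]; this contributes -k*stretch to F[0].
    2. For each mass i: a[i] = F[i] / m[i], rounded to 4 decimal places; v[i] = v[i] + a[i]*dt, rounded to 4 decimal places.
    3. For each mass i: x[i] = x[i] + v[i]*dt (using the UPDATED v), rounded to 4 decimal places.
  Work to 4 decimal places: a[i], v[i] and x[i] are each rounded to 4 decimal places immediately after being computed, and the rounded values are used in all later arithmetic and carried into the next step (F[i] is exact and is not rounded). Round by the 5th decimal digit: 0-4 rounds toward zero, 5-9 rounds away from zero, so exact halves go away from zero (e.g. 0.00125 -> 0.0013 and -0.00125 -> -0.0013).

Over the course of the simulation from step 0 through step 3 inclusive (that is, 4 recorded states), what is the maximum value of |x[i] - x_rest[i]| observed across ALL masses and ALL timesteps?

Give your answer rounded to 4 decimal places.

Step 0: x=[6.0000 8.0000 17.0000] v=[0.0000 0.0000 0.0000]
Step 1: x=[5.0000 9.7500 16.0000] v=[-4.0000 7.0000 -4.0000]
Step 2: x=[3.9375 11.8750 14.6875] v=[-4.2500 8.5000 -5.2500]
Step 3: x=[3.8750 12.7188 13.9219] v=[-0.2500 3.3750 -3.0625]
Max displacement = 2.7188

Answer: 2.7188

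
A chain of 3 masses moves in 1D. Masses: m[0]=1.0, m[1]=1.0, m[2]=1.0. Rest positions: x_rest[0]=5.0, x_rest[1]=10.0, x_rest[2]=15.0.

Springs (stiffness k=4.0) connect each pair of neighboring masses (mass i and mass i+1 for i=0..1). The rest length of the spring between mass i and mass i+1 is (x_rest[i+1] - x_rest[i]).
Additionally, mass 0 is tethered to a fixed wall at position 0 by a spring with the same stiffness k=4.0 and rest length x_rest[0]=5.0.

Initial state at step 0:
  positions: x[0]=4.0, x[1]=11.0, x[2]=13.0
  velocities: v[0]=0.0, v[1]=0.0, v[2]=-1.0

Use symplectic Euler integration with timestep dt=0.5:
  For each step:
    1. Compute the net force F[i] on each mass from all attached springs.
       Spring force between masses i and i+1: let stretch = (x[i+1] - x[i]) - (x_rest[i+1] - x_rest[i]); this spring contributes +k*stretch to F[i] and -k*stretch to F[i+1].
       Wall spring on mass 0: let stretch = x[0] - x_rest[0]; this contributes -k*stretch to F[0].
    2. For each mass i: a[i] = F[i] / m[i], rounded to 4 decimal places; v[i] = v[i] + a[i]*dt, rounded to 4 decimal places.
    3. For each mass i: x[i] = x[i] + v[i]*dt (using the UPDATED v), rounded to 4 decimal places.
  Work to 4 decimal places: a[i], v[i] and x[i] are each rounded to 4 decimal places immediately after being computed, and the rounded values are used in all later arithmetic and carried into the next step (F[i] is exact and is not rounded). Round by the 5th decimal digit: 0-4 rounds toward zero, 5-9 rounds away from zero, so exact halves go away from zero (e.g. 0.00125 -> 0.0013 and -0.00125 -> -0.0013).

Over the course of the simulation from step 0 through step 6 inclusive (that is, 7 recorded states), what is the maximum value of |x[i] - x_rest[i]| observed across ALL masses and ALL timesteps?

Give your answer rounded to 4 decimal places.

Answer: 4.0000

Derivation:
Step 0: x=[4.0000 11.0000 13.0000] v=[0.0000 0.0000 -1.0000]
Step 1: x=[7.0000 6.0000 15.5000] v=[6.0000 -10.0000 5.0000]
Step 2: x=[2.0000 11.5000 13.5000] v=[-10.0000 11.0000 -4.0000]
Step 3: x=[4.5000 9.5000 14.5000] v=[5.0000 -4.0000 2.0000]
Step 4: x=[7.5000 7.5000 15.5000] v=[6.0000 -4.0000 2.0000]
Step 5: x=[3.0000 13.5000 13.5000] v=[-9.0000 12.0000 -4.0000]
Step 6: x=[6.0000 9.0000 16.5000] v=[6.0000 -9.0000 6.0000]
Max displacement = 4.0000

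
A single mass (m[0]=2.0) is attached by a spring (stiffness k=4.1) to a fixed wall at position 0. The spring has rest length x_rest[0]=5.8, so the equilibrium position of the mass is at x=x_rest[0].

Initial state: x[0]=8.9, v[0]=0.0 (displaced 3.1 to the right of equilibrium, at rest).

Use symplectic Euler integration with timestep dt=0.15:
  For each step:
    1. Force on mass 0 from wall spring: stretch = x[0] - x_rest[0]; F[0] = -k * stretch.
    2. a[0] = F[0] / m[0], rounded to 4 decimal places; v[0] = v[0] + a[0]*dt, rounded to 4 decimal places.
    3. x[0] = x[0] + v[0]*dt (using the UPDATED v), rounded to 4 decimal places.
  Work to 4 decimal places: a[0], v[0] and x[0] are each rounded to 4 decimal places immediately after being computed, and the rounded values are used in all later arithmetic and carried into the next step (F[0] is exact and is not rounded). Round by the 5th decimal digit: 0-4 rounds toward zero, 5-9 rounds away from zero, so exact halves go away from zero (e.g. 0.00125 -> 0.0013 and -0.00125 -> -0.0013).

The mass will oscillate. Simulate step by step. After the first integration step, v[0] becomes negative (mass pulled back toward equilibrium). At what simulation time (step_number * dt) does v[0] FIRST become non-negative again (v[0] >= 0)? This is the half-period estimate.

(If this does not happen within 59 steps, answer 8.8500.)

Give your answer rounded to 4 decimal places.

Answer: 2.2500

Derivation:
Step 0: x=[8.9000] v=[0.0000]
Step 1: x=[8.7570] v=[-0.9533]
Step 2: x=[8.4776] v=[-1.8626]
Step 3: x=[8.0747] v=[-2.6860]
Step 4: x=[7.5669] v=[-3.3855]
Step 5: x=[6.9776] v=[-3.9288]
Step 6: x=[6.3340] v=[-4.2909]
Step 7: x=[5.6657] v=[-4.4551]
Step 8: x=[5.0036] v=[-4.4138]
Step 9: x=[4.3783] v=[-4.1689]
Step 10: x=[3.8185] v=[-3.7317]
Step 11: x=[3.3501] v=[-3.1224]
Step 12: x=[2.9947] v=[-2.3691]
Step 13: x=[2.7687] v=[-1.5065]
Step 14: x=[2.6825] v=[-0.5744]
Step 15: x=[2.7401] v=[0.3842]
First v>=0 after going negative at step 15, time=2.2500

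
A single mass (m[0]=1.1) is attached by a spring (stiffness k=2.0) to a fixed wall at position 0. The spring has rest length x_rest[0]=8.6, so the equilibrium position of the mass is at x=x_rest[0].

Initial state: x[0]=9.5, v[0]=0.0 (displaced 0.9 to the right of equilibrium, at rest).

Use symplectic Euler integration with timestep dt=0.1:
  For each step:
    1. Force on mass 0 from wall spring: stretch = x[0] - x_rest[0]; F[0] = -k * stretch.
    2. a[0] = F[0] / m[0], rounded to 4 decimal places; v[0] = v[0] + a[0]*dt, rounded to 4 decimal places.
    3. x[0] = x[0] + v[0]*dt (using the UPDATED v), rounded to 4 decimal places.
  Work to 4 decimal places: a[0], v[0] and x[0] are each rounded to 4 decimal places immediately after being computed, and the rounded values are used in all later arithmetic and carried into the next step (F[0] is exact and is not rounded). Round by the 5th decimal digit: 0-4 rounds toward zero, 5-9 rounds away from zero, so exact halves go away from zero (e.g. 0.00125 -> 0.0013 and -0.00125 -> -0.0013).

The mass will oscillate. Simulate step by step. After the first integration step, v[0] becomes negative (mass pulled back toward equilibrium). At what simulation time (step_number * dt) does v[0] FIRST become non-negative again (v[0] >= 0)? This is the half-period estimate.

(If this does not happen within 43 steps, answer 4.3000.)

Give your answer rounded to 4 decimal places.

Step 0: x=[9.5000] v=[0.0000]
Step 1: x=[9.4836] v=[-0.1636]
Step 2: x=[9.4512] v=[-0.3243]
Step 3: x=[9.4033] v=[-0.4791]
Step 4: x=[9.3408] v=[-0.6252]
Step 5: x=[9.2648] v=[-0.7599]
Step 6: x=[9.1767] v=[-0.8808]
Step 7: x=[9.0781] v=[-0.9857]
Step 8: x=[8.9708] v=[-1.0726]
Step 9: x=[8.8568] v=[-1.1400]
Step 10: x=[8.7381] v=[-1.1867]
Step 11: x=[8.6169] v=[-1.2118]
Step 12: x=[8.4954] v=[-1.2149]
Step 13: x=[8.3758] v=[-1.1959]
Step 14: x=[8.2603] v=[-1.1551]
Step 15: x=[8.1510] v=[-1.0933]
Step 16: x=[8.0498] v=[-1.0117]
Step 17: x=[7.9586] v=[-0.9117]
Step 18: x=[7.8791] v=[-0.7951]
Step 19: x=[7.8127] v=[-0.6640]
Step 20: x=[7.7606] v=[-0.5209]
Step 21: x=[7.7238] v=[-0.3683]
Step 22: x=[7.7029] v=[-0.2090]
Step 23: x=[7.6983] v=[-0.0459]
Step 24: x=[7.7101] v=[0.1181]
First v>=0 after going negative at step 24, time=2.4000

Answer: 2.4000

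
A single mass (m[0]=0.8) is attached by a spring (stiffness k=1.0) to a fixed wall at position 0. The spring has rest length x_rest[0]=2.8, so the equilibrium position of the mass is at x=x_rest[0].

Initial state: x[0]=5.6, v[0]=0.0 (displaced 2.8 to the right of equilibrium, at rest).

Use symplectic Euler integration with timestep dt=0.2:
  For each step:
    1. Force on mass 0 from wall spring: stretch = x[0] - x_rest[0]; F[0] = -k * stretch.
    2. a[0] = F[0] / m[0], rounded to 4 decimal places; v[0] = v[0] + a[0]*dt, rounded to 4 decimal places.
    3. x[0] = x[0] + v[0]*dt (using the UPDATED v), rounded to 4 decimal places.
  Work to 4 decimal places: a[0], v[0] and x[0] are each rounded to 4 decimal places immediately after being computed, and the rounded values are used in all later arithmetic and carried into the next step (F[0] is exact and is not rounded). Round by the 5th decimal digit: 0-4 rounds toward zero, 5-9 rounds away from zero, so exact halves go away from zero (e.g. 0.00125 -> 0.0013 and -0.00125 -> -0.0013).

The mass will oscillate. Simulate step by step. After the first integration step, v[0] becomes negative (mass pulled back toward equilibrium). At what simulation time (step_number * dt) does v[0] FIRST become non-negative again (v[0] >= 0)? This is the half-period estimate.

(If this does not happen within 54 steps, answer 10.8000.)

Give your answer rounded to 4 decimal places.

Step 0: x=[5.6000] v=[0.0000]
Step 1: x=[5.4600] v=[-0.7000]
Step 2: x=[5.1870] v=[-1.3650]
Step 3: x=[4.7946] v=[-1.9618]
Step 4: x=[4.3025] v=[-2.4605]
Step 5: x=[3.7353] v=[-2.8361]
Step 6: x=[3.1213] v=[-3.0699]
Step 7: x=[2.4913] v=[-3.1502]
Step 8: x=[1.8767] v=[-3.0730]
Step 9: x=[1.3083] v=[-2.8422]
Step 10: x=[0.8144] v=[-2.4693]
Step 11: x=[0.4198] v=[-1.9729]
Step 12: x=[0.1442] v=[-1.3778]
Step 13: x=[0.0014] v=[-0.7138]
Step 14: x=[-0.0014] v=[-0.0141]
Step 15: x=[0.1359] v=[0.6863]
First v>=0 after going negative at step 15, time=3.0000

Answer: 3.0000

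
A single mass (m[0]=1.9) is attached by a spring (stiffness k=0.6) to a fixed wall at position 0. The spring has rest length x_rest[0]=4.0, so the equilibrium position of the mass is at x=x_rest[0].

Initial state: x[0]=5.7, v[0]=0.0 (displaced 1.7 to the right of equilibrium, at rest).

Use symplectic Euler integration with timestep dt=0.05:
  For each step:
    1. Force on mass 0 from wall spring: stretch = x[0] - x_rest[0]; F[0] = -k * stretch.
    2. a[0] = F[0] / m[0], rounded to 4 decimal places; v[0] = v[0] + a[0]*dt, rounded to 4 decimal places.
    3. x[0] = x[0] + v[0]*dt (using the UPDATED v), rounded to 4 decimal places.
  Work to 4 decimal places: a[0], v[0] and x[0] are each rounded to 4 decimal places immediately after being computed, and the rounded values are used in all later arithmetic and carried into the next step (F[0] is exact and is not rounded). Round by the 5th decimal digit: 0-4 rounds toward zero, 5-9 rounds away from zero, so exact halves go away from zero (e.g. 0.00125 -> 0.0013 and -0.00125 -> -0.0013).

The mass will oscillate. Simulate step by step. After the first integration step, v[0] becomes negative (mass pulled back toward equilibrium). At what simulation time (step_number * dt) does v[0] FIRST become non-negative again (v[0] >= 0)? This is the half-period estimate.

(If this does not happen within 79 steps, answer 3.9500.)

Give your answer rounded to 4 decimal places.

Step 0: x=[5.7000] v=[0.0000]
Step 1: x=[5.6987] v=[-0.0268]
Step 2: x=[5.6960] v=[-0.0536]
Step 3: x=[5.6920] v=[-0.0804]
Step 4: x=[5.6866] v=[-0.1071]
Step 5: x=[5.6799] v=[-0.1337]
Step 6: x=[5.6719] v=[-0.1602]
Step 7: x=[5.6626] v=[-0.1866]
Step 8: x=[5.6520] v=[-0.2129]
Step 9: x=[5.6401] v=[-0.2390]
Step 10: x=[5.6269] v=[-0.2649]
Step 11: x=[5.6124] v=[-0.2906]
Step 12: x=[5.5966] v=[-0.3161]
Step 13: x=[5.5795] v=[-0.3413]
Step 14: x=[5.5612] v=[-0.3662]
Step 15: x=[5.5417] v=[-0.3909]
Step 16: x=[5.5209] v=[-0.4152]
Step 17: x=[5.4989] v=[-0.4392]
Step 18: x=[5.4758] v=[-0.4629]
Step 19: x=[5.4515] v=[-0.4862]
Step 20: x=[5.4260] v=[-0.5091]
Step 21: x=[5.3994] v=[-0.5316]
Step 22: x=[5.3717] v=[-0.5537]
Step 23: x=[5.3429] v=[-0.5754]
Step 24: x=[5.3131] v=[-0.5966]
Step 25: x=[5.2822] v=[-0.6173]
Step 26: x=[5.2503] v=[-0.6375]
Step 27: x=[5.2174] v=[-0.6572]
Step 28: x=[5.1836] v=[-0.6764]
Step 29: x=[5.1488] v=[-0.6951]
Step 30: x=[5.1131] v=[-0.7132]
Step 31: x=[5.0766] v=[-0.7308]
Step 32: x=[5.0392] v=[-0.7478]
Step 33: x=[5.0010] v=[-0.7642]
Step 34: x=[4.9620] v=[-0.7800]
Step 35: x=[4.9222] v=[-0.7952]
Step 36: x=[4.8817] v=[-0.8098]
Step 37: x=[4.8405] v=[-0.8237]
Step 38: x=[4.7987] v=[-0.8370]
Step 39: x=[4.7562] v=[-0.8496]
Step 40: x=[4.7131] v=[-0.8615]
Step 41: x=[4.6695] v=[-0.8728]
Step 42: x=[4.6253] v=[-0.8834]
Step 43: x=[4.5806] v=[-0.8933]
Step 44: x=[4.5355] v=[-0.9025]
Step 45: x=[4.4900] v=[-0.9110]
Step 46: x=[4.4441] v=[-0.9187]
Step 47: x=[4.3978] v=[-0.9257]
Step 48: x=[4.3512] v=[-0.9320]
Step 49: x=[4.3043] v=[-0.9375]
Step 50: x=[4.2572] v=[-0.9423]
Step 51: x=[4.2099] v=[-0.9464]
Step 52: x=[4.1624] v=[-0.9497]
Step 53: x=[4.1148] v=[-0.9523]
Step 54: x=[4.0671] v=[-0.9541]
Step 55: x=[4.0193] v=[-0.9552]
Step 56: x=[3.9715] v=[-0.9555]
Step 57: x=[3.9237] v=[-0.9551]
Step 58: x=[3.8760] v=[-0.9539]
Step 59: x=[3.8284] v=[-0.9519]
Step 60: x=[3.7809] v=[-0.9492]
Step 61: x=[3.7336] v=[-0.9457]
Step 62: x=[3.6865] v=[-0.9415]
Step 63: x=[3.6397] v=[-0.9366]
Step 64: x=[3.5932] v=[-0.9309]
Step 65: x=[3.5470] v=[-0.9245]
Step 66: x=[3.5011] v=[-0.9173]
Step 67: x=[3.4556] v=[-0.9094]
Step 68: x=[3.4106] v=[-0.9008]
Step 69: x=[3.3660] v=[-0.8915]
Step 70: x=[3.3219] v=[-0.8815]
Step 71: x=[3.2784] v=[-0.8708]
Step 72: x=[3.2354] v=[-0.8594]
Step 73: x=[3.1930] v=[-0.8473]
Step 74: x=[3.1513] v=[-0.8346]
Step 75: x=[3.1102] v=[-0.8212]
Step 76: x=[3.0698] v=[-0.8072]
Step 77: x=[3.0302] v=[-0.7925]
Step 78: x=[2.9913] v=[-0.7772]
Step 79: x=[2.9532] v=[-0.7613]
v[0] did not become non-negative within 79 steps; using fallback time=3.9500

Answer: 3.9500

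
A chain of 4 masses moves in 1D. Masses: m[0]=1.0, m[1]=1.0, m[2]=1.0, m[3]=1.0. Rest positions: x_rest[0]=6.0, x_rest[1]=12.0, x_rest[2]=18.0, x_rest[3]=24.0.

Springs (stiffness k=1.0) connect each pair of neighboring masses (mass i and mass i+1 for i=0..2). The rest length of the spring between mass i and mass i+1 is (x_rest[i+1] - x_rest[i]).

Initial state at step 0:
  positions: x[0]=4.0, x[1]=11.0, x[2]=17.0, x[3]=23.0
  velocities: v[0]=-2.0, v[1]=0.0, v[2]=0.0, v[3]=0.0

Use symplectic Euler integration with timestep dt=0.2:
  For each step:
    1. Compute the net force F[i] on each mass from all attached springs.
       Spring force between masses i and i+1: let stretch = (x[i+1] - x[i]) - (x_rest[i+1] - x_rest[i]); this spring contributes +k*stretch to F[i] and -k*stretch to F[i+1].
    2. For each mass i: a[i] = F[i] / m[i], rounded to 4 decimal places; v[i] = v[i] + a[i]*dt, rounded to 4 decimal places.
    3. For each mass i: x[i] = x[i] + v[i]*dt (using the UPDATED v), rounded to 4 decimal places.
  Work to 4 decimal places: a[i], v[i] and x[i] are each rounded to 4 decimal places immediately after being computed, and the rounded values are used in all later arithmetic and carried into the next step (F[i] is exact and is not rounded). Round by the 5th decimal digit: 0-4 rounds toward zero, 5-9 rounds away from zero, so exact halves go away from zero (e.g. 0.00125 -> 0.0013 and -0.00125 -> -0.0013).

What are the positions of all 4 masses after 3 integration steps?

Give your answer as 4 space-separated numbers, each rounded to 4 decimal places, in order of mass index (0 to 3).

Step 0: x=[4.0000 11.0000 17.0000 23.0000] v=[-2.0000 0.0000 0.0000 0.0000]
Step 1: x=[3.6400 10.9600 17.0000 23.0000] v=[-1.8000 -0.2000 0.0000 0.0000]
Step 2: x=[3.3328 10.8688 16.9984 23.0000] v=[-1.5360 -0.4560 -0.0080 0.0000]
Step 3: x=[3.0870 10.7213 16.9917 22.9999] v=[-1.2288 -0.7373 -0.0336 -0.0003]

Answer: 3.0870 10.7213 16.9917 22.9999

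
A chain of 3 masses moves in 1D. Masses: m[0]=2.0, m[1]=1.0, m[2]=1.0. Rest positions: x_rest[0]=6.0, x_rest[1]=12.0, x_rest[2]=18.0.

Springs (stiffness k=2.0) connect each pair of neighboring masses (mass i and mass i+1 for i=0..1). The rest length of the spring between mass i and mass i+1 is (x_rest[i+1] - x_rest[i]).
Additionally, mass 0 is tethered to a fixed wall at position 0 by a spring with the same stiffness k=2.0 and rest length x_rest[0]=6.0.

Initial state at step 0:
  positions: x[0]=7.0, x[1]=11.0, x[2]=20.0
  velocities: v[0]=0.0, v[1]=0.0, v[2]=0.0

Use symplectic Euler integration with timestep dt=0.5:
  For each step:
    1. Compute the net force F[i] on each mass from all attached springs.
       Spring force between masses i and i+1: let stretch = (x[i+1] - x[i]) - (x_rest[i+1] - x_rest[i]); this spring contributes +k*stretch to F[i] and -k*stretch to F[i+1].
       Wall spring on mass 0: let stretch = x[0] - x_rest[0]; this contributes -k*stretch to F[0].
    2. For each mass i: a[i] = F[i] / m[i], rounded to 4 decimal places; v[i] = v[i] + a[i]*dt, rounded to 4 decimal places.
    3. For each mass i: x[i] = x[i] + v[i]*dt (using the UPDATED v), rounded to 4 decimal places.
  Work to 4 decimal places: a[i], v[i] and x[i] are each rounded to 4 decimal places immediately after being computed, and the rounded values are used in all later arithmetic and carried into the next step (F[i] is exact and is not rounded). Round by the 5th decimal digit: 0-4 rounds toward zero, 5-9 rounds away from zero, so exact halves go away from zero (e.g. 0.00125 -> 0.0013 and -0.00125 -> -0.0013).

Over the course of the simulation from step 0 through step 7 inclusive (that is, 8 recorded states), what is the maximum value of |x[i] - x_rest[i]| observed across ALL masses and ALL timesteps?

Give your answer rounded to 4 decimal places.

Answer: 2.8750

Derivation:
Step 0: x=[7.0000 11.0000 20.0000] v=[0.0000 0.0000 0.0000]
Step 1: x=[6.2500 13.5000 18.5000] v=[-1.5000 5.0000 -3.0000]
Step 2: x=[5.7500 14.8750 17.5000] v=[-1.0000 2.7500 -2.0000]
Step 3: x=[6.0938 13.0000 18.1875] v=[0.6875 -3.7500 1.3750]
Step 4: x=[6.6407 10.2657 19.2813] v=[1.0937 -5.4687 2.1875]
Step 5: x=[6.4336 10.2267 18.8673] v=[-0.4142 -0.0781 -0.8281]
Step 6: x=[5.5664 12.6114 17.1330] v=[-1.7345 4.7694 -3.4687]
Step 7: x=[5.0688 13.7344 16.1379] v=[-0.9952 2.2460 -1.9903]
Max displacement = 2.8750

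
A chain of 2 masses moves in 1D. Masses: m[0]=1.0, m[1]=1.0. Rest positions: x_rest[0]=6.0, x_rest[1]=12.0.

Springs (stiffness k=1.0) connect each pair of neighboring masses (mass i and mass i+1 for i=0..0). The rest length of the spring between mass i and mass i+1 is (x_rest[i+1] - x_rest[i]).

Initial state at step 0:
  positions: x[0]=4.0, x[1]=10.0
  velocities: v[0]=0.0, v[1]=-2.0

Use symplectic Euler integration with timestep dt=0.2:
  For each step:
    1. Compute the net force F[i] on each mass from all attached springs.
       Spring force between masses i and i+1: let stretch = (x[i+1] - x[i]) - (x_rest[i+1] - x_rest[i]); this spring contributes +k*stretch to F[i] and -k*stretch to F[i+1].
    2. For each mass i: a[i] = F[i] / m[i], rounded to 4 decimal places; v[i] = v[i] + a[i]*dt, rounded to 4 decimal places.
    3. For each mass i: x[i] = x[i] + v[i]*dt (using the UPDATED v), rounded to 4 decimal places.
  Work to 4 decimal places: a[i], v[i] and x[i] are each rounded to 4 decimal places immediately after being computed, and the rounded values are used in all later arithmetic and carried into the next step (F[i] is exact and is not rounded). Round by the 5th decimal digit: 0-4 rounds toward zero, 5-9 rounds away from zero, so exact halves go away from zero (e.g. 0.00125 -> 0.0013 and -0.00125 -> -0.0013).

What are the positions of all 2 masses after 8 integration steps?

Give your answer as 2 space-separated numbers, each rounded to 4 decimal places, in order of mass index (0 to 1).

Answer: 2.9466 7.8534

Derivation:
Step 0: x=[4.0000 10.0000] v=[0.0000 -2.0000]
Step 1: x=[4.0000 9.6000] v=[0.0000 -2.0000]
Step 2: x=[3.9840 9.2160] v=[-0.0800 -1.9200]
Step 3: x=[3.9373 8.8627] v=[-0.2336 -1.7664]
Step 4: x=[3.8476 8.5524] v=[-0.4485 -1.5515]
Step 5: x=[3.7061 8.2939] v=[-0.7075 -1.2925]
Step 6: x=[3.5081 8.0919] v=[-0.9899 -1.0101]
Step 7: x=[3.2535 7.9465] v=[-1.2731 -0.7269]
Step 8: x=[2.9466 7.8534] v=[-1.5345 -0.4655]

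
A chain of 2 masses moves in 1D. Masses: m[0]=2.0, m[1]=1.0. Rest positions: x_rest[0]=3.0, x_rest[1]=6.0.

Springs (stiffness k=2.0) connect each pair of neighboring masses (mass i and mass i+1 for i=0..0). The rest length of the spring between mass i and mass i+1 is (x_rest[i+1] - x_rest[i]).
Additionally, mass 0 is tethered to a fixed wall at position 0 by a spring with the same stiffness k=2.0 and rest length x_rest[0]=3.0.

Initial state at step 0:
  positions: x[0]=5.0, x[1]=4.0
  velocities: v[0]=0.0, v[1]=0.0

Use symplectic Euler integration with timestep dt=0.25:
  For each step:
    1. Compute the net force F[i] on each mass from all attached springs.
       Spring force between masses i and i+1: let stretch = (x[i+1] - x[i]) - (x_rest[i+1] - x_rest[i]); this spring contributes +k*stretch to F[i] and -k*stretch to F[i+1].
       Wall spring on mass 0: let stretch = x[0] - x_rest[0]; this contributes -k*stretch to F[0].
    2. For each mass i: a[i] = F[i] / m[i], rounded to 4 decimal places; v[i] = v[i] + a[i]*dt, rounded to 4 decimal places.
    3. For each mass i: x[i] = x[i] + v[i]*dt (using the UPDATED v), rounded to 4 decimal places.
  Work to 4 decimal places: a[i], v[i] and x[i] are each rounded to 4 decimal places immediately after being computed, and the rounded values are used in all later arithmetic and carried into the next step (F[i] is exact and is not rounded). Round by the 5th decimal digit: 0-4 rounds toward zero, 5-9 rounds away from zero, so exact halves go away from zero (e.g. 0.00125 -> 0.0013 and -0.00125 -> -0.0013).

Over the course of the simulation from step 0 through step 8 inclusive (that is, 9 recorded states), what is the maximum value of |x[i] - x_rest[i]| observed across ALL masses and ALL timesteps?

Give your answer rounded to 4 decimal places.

Answer: 2.5989

Derivation:
Step 0: x=[5.0000 4.0000] v=[0.0000 0.0000]
Step 1: x=[4.6250 4.5000] v=[-1.5000 2.0000]
Step 2: x=[3.9531 5.3906] v=[-2.6875 3.5625]
Step 3: x=[3.1240 6.4766] v=[-3.3164 4.3438]
Step 4: x=[2.3092 7.5185] v=[-3.2593 4.1675]
Step 5: x=[1.6756 8.2842] v=[-2.5343 3.0629]
Step 6: x=[1.3503 8.5989] v=[-1.3011 1.2586]
Step 7: x=[1.3937 8.3825] v=[0.1735 -0.8657]
Step 8: x=[1.7868 7.6675] v=[1.5723 -2.8601]
Max displacement = 2.5989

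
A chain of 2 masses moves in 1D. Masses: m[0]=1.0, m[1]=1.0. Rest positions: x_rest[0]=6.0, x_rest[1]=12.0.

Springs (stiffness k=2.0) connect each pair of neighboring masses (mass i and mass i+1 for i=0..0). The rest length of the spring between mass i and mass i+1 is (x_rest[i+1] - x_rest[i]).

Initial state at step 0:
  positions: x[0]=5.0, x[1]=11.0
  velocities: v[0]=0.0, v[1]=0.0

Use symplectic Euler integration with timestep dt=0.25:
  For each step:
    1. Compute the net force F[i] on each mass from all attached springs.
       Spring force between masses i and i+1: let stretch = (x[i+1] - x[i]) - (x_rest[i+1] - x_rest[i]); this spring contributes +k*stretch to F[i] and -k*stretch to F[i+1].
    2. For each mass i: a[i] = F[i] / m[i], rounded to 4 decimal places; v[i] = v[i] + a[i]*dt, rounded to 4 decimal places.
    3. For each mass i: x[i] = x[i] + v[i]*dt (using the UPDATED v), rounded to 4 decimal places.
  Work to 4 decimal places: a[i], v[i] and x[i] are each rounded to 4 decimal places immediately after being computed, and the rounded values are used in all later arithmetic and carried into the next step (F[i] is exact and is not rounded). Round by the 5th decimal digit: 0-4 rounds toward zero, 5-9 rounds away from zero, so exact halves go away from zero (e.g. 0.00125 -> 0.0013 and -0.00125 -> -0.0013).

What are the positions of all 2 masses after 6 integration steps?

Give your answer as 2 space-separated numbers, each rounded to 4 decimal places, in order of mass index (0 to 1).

Answer: 5.0000 11.0000

Derivation:
Step 0: x=[5.0000 11.0000] v=[0.0000 0.0000]
Step 1: x=[5.0000 11.0000] v=[0.0000 0.0000]
Step 2: x=[5.0000 11.0000] v=[0.0000 0.0000]
Step 3: x=[5.0000 11.0000] v=[0.0000 0.0000]
Step 4: x=[5.0000 11.0000] v=[0.0000 0.0000]
Step 5: x=[5.0000 11.0000] v=[0.0000 0.0000]
Step 6: x=[5.0000 11.0000] v=[0.0000 0.0000]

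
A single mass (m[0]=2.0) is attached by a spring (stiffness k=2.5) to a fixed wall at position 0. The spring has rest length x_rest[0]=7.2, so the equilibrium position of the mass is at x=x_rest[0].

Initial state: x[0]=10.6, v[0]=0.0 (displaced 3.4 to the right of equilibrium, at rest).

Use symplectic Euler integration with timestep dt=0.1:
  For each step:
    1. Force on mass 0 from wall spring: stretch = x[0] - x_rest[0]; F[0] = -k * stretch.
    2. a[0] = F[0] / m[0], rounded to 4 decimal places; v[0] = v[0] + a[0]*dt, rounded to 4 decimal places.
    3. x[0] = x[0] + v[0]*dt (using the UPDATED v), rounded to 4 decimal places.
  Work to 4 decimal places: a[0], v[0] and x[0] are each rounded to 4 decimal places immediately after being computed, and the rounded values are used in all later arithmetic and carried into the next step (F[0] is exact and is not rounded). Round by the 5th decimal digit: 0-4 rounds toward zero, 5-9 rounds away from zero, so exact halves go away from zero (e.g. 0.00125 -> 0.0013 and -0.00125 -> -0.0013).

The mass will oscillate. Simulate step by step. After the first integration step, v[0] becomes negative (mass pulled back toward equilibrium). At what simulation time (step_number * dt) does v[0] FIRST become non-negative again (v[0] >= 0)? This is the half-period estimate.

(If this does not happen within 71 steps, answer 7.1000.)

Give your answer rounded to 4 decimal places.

Step 0: x=[10.6000] v=[0.0000]
Step 1: x=[10.5575] v=[-0.4250]
Step 2: x=[10.4730] v=[-0.8447]
Step 3: x=[10.3476] v=[-1.2538]
Step 4: x=[10.1829] v=[-1.6473]
Step 5: x=[9.9809] v=[-2.0202]
Step 6: x=[9.7441] v=[-2.3678]
Step 7: x=[9.4755] v=[-2.6858]
Step 8: x=[9.1785] v=[-2.9702]
Step 9: x=[8.8568] v=[-3.2175]
Step 10: x=[8.5143] v=[-3.4246]
Step 11: x=[8.1554] v=[-3.5889]
Step 12: x=[7.7846] v=[-3.7083]
Step 13: x=[7.4065] v=[-3.7814]
Step 14: x=[7.0258] v=[-3.8072]
Step 15: x=[6.6473] v=[-3.7854]
Step 16: x=[6.2757] v=[-3.7163]
Step 17: x=[5.9156] v=[-3.6008]
Step 18: x=[5.5716] v=[-3.4403]
Step 19: x=[5.2479] v=[-3.2368]
Step 20: x=[4.9486] v=[-2.9928]
Step 21: x=[4.6775] v=[-2.7114]
Step 22: x=[4.4379] v=[-2.3961]
Step 23: x=[4.2328] v=[-2.0508]
Step 24: x=[4.0648] v=[-1.6799]
Step 25: x=[3.9360] v=[-1.2880]
Step 26: x=[3.8480] v=[-0.8800]
Step 27: x=[3.8019] v=[-0.4610]
Step 28: x=[3.7983] v=[-0.0362]
Step 29: x=[3.8372] v=[0.3890]
First v>=0 after going negative at step 29, time=2.9000

Answer: 2.9000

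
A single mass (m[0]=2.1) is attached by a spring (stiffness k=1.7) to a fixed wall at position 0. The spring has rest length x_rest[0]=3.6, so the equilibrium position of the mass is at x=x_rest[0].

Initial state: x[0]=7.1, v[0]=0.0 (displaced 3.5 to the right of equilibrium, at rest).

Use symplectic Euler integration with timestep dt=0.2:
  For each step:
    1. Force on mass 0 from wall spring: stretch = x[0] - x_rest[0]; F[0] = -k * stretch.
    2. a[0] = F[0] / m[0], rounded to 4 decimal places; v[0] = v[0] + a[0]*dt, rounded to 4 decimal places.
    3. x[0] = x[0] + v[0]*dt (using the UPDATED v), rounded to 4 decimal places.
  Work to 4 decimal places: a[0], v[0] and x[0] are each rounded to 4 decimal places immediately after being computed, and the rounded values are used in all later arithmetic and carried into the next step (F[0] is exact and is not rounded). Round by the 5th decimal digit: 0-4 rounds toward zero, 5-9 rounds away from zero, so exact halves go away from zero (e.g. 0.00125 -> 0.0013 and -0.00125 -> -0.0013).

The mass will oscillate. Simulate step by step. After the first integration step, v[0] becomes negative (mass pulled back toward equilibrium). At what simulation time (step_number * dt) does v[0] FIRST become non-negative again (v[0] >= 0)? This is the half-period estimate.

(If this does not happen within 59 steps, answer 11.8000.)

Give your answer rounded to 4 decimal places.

Step 0: x=[7.1000] v=[0.0000]
Step 1: x=[6.9867] v=[-0.5667]
Step 2: x=[6.7637] v=[-1.1150]
Step 3: x=[6.4383] v=[-1.6272]
Step 4: x=[6.0210] v=[-2.0867]
Step 5: x=[5.5253] v=[-2.4787]
Step 6: x=[4.9672] v=[-2.7904]
Step 7: x=[4.3648] v=[-3.0118]
Step 8: x=[3.7377] v=[-3.1356]
Step 9: x=[3.1061] v=[-3.1579]
Step 10: x=[2.4905] v=[-3.0779]
Step 11: x=[1.9108] v=[-2.8983]
Step 12: x=[1.3858] v=[-2.6248]
Step 13: x=[0.9325] v=[-2.2663]
Step 14: x=[0.5656] v=[-1.8344]
Step 15: x=[0.2970] v=[-1.3431]
Step 16: x=[0.1353] v=[-0.8083]
Step 17: x=[0.0858] v=[-0.2473]
Step 18: x=[0.1501] v=[0.3217]
First v>=0 after going negative at step 18, time=3.6000

Answer: 3.6000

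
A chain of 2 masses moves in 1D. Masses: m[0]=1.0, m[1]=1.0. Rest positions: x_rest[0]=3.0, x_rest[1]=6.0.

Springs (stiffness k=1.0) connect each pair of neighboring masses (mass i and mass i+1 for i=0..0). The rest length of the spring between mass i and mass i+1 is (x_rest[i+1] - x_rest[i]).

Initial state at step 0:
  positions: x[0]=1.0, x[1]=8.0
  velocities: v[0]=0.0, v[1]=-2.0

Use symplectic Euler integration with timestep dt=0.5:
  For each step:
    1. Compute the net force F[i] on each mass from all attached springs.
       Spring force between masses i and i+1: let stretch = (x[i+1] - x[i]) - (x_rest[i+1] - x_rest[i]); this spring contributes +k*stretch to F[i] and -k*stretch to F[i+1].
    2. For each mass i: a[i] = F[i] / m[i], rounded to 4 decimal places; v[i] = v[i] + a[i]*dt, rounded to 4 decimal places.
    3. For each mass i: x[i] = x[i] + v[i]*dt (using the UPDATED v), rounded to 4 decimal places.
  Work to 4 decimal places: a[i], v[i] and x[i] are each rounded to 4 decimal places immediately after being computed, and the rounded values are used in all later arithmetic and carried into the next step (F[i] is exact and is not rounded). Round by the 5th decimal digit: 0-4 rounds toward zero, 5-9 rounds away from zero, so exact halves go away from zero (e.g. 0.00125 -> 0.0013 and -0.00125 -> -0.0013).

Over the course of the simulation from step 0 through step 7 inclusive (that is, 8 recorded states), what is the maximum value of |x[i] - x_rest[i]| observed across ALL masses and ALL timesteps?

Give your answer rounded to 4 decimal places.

Answer: 5.6016

Derivation:
Step 0: x=[1.0000 8.0000] v=[0.0000 -2.0000]
Step 1: x=[2.0000 6.0000] v=[2.0000 -4.0000]
Step 2: x=[3.2500 3.7500] v=[2.5000 -4.5000]
Step 3: x=[3.8750 2.1250] v=[1.2500 -3.2500]
Step 4: x=[3.3125 1.6875] v=[-1.1250 -0.8750]
Step 5: x=[1.5938 2.4063] v=[-3.4375 1.4375]
Step 6: x=[-0.6719 3.6720] v=[-4.5313 2.5313]
Step 7: x=[-2.6016 4.6017] v=[-3.8594 1.8594]
Max displacement = 5.6016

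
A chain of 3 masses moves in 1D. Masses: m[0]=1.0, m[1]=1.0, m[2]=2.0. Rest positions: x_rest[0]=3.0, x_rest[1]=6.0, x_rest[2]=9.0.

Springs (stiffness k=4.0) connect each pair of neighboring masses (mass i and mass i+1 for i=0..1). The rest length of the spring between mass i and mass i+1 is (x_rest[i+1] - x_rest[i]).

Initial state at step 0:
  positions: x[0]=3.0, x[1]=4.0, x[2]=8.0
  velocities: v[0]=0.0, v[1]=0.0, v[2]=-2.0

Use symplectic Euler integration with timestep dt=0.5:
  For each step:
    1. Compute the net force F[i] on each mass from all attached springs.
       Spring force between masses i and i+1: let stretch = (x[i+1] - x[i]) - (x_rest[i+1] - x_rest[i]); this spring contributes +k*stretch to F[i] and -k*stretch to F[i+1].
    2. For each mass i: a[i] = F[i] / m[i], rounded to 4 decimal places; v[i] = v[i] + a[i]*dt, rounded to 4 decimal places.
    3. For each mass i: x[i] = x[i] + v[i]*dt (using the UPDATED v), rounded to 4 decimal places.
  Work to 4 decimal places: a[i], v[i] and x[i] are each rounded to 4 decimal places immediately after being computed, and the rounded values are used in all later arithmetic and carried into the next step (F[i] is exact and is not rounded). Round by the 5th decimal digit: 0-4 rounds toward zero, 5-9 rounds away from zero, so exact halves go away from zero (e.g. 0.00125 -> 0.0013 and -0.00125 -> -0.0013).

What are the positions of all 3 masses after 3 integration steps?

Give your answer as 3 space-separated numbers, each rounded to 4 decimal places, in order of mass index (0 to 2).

Answer: 1.5000 1.7500 6.8750

Derivation:
Step 0: x=[3.0000 4.0000 8.0000] v=[0.0000 0.0000 -2.0000]
Step 1: x=[1.0000 7.0000 6.5000] v=[-4.0000 6.0000 -3.0000]
Step 2: x=[2.0000 3.5000 6.7500] v=[2.0000 -7.0000 0.5000]
Step 3: x=[1.5000 1.7500 6.8750] v=[-1.0000 -3.5000 0.2500]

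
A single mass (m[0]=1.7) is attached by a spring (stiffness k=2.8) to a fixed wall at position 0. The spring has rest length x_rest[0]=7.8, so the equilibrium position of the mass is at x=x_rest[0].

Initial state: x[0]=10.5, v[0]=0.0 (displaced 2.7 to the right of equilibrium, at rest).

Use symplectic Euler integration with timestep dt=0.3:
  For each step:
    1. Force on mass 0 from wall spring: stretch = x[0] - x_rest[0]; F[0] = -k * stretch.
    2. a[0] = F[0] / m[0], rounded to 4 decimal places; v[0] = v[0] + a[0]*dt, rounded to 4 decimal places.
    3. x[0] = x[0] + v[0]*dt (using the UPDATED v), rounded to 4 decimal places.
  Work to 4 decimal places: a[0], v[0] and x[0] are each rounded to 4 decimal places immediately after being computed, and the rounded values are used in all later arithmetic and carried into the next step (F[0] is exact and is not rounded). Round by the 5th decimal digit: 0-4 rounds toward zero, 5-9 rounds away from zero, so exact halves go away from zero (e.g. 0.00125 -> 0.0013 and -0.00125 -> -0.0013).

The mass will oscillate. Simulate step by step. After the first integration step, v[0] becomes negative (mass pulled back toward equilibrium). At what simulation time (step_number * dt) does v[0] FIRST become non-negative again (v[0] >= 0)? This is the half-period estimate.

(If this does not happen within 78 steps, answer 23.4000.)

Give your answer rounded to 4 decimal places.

Step 0: x=[10.5000] v=[0.0000]
Step 1: x=[10.0998] v=[-1.3341]
Step 2: x=[9.3587] v=[-2.4705]
Step 3: x=[8.3865] v=[-3.2407]
Step 4: x=[7.3274] v=[-3.5305]
Step 5: x=[6.3383] v=[-3.2970]
Step 6: x=[5.5659] v=[-2.5748]
Step 7: x=[5.1246] v=[-1.4709]
Step 8: x=[5.0799] v=[-0.1490]
Step 9: x=[5.4384] v=[1.1951]
First v>=0 after going negative at step 9, time=2.7000

Answer: 2.7000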